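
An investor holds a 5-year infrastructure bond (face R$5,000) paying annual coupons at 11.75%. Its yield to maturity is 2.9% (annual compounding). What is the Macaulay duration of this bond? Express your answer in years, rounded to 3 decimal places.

4.211 years

Periodic yield y = 0.029. Discount each cash flow and weight by its year:
  t   CF        PV=CF/(1+0.029)^t    t·PV
  1       587.50       570.9427       570.9427
  2       587.50       554.8520     1,109.7039
  3       587.50       539.2147     1,617.6442
  4       587.50       524.0182     2,096.0728
  5     5,587.50     4,843.2921    24,216.4605
  Σ                  7,032.3196    29,610.8241
Price P = Σ PV = 7,032.3196.
Macaulay duration = Σ(t·PV) / P = 29,610.8241 / 7,032.3196 = 4.21068 years.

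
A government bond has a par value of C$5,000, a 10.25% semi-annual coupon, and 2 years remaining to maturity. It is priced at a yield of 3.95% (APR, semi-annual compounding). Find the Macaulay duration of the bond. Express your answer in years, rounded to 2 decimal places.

Periodic yield y = 0.01975. Discount each cash flow and weight by its period:
  t   CF        PV=CF/(1+0.01975)^t    t·PV
  1       256.25       251.2871       251.2871
  2       256.25       246.4203       492.8406
  3       256.25       241.6477       724.9432
  4     5,256.25     4,860.7262    19,442.9047
  Σ                  5,600.0813    20,911.9756
Price P = Σ PV = 5,600.0813.
Macaulay duration = Σ(t·PV) / P = 20,911.9756 / 5,600.0813 = 3.73423 half-year periods.
In years: 3.73423 / 2 = 1.86711 years.

1.87 years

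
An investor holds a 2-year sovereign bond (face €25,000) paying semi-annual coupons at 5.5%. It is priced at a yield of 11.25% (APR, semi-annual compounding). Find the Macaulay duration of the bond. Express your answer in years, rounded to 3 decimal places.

1.916 years

Periodic yield y = 0.05625. Discount each cash flow and weight by its period:
  t   CF        PV=CF/(1+0.05625)^t    t·PV
  1       687.50       650.8876       650.8876
  2       687.50       616.2249     1,232.4498
  3       687.50       583.4082     1,750.2246
  4    25,687.50    20,637.3986    82,549.5942
  Σ                 22,487.9193    86,183.1563
Price P = Σ PV = 22,487.9193.
Macaulay duration = Σ(t·PV) / P = 86,183.1563 / 22,487.9193 = 3.83242 half-year periods.
In years: 3.83242 / 2 = 1.91621 years.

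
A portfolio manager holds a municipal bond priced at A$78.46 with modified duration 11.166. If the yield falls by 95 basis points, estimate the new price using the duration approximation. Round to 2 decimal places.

A$86.78

Duration approximation: ΔP/P ≈ -D_mod · Δy = -11.166 × (-0.0095) = +0.106077.
New price ≈ 78.46 × (1 + 0.106077) = 86.78280142.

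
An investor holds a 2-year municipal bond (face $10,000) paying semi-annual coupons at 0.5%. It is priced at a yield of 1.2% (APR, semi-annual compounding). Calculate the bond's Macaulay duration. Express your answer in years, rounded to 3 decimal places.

Periodic yield y = 0.006. Discount each cash flow and weight by its period:
  t   CF        PV=CF/(1+0.006)^t    t·PV
  1        25.00        24.8509        24.8509
  2        25.00        24.7027        49.4054
  3        25.00        24.5553        73.6660
  4    10,025.00     9,787.9661    39,151.8646
  Σ                  9,862.0751    39,299.7869
Price P = Σ PV = 9,862.0751.
Macaulay duration = Σ(t·PV) / P = 39,299.7869 / 9,862.0751 = 3.98494 half-year periods.
In years: 3.98494 / 2 = 1.99247 years.

1.992 years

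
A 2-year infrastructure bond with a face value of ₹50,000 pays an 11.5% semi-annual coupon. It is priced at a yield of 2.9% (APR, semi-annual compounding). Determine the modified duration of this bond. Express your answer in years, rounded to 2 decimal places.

Periodic yield y = 0.0145. First find Macaulay duration:
  t   CF        PV=CF/(1+0.0145)^t    t·PV
  1     2,875.00     2,833.9083     2,833.9083
  2     2,875.00     2,793.4040     5,586.8079
  3     2,875.00     2,753.4785     8,260.4356
  4    52,875.00    49,916.2757   199,665.1029
  Σ                 58,297.0665   216,346.2547
P = 58,297.0665; Macaulay duration = 216,346.2547 / 58,297.0665 = 3.71110 half-year periods = 1.85555 years.
Modified duration = D_Mac / (1 + y) = 1.85555 / 1.0145 = 1.82903 years.

1.83 years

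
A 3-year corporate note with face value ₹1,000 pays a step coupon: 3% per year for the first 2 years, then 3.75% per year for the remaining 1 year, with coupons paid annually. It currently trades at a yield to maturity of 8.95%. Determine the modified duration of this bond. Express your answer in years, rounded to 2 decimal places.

2.67 years

Periodic yield y = 0.0895. First find Macaulay duration:
  t   CF        PV=CF/(1+0.0895)^t    t·PV
  1        30.00        27.5356        27.5356
  2        30.00        25.2736        50.5472
  3     1,037.50       802.2439     2,406.7316
  Σ                    855.0530     2,484.8143
P = 855.0530; Macaulay duration = 2,484.8143 / 855.0530 = 2.90604 years.
Modified duration = D_Mac / (1 + y) = 2.90604 / 1.0895 = 2.66731 years.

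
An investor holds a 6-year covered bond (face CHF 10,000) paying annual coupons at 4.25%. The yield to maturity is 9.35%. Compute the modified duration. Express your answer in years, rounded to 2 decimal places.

4.87 years

Periodic yield y = 0.0935. First find Macaulay duration:
  t   CF        PV=CF/(1+0.0935)^t    t·PV
  1       425.00       388.6603       388.6603
  2       425.00       355.4278       710.8555
  3       425.00       325.0368       975.1105
  4       425.00       297.2445     1,188.9779
  5       425.00       271.8285     1,359.1425
  6    10,425.00     6,097.6619    36,585.9713
  Σ                  7,735.8597    41,208.7180
P = 7,735.8597; Macaulay duration = 41,208.7180 / 7,735.8597 = 5.32697 years.
Modified duration = D_Mac / (1 + y) = 5.32697 / 1.0935 = 4.87149 years.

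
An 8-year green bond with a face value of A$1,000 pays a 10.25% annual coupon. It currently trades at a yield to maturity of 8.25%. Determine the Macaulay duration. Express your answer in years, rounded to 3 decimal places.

5.950 years

Periodic yield y = 0.0825. Discount each cash flow and weight by its year:
  t   CF        PV=CF/(1+0.0825)^t    t·PV
  1       102.50        94.6882        94.6882
  2       102.50        87.4718       174.9436
  3       102.50        80.8054       242.4161
  4       102.50        74.6470       298.5879
  5       102.50        68.9579       344.7897
  6       102.50        63.7025       382.2150
  7       102.50        58.8476       411.9330
  8     1,102.50       584.7300     4,677.8398
  Σ                  1,113.8503     6,627.4133
Price P = Σ PV = 1,113.8503.
Macaulay duration = Σ(t·PV) / P = 6,627.4133 / 1,113.8503 = 5.95000 years.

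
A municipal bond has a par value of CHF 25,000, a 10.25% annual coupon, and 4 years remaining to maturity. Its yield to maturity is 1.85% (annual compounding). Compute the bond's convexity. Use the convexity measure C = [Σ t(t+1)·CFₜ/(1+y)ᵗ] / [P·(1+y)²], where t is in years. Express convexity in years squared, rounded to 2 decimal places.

16.38

With y = 0.0185:
  t   CF        PV=CF/(1+0.0185)^t    t·PV        t(t+1)·PV
  1     2,562.50     2,515.9548     2,515.9548       5,031.9097
  2     2,562.50     2,470.2551     4,940.5102      14,821.5307
  3     2,562.50     2,425.3855     7,276.1565      29,104.6258
  4    27,562.50    25,613.8271   102,455.3084     512,276.5418
  Σ                 33,025.4225   117,187.9299     561,234.6080
P = 33,025.4225.
Convexity = Σ t(t+1)·PV / [P·(1+y)²] = 561,234.6080 / (33,025.4225 × 1.037342) = 16.38227.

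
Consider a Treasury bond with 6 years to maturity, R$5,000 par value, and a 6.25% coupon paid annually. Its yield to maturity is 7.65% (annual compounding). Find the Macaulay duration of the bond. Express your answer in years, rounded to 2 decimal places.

5.15 years

Periodic yield y = 0.0765. Discount each cash flow and weight by its year:
  t   CF        PV=CF/(1+0.0765)^t    t·PV
  1       312.50       290.2926       290.2926
  2       312.50       269.6634       539.3267
  3       312.50       250.5001       751.5003
  4       312.50       232.6987       930.7946
  5       312.50       216.1622     1,080.8112
  6     5,312.50     3,413.6166    20,481.6994
  Σ                  4,672.9336    24,074.4250
Price P = Σ PV = 4,672.9336.
Macaulay duration = Σ(t·PV) / P = 24,074.4250 / 4,672.9336 = 5.15189 years.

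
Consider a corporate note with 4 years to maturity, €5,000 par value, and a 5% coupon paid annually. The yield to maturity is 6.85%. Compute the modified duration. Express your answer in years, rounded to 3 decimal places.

Periodic yield y = 0.0685. First find Macaulay duration:
  t   CF        PV=CF/(1+0.0685)^t    t·PV
  1       250.00       233.9729       233.9729
  2       250.00       218.9732       437.9464
  3       250.00       204.9351       614.8054
  4     5,250.00     4,027.7379    16,110.9514
  Σ                  4,685.6191    17,397.6761
P = 4,685.6191; Macaulay duration = 17,397.6761 / 4,685.6191 = 3.71299 years.
Modified duration = D_Mac / (1 + y) = 3.71299 / 1.0685 = 3.47496 years.

3.475 years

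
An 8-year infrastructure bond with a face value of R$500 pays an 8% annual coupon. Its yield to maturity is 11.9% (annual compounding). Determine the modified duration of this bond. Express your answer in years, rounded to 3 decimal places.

5.343 years

Periodic yield y = 0.119. First find Macaulay duration:
  t   CF        PV=CF/(1+0.119)^t    t·PV
  1        40.00        35.7462        35.7462
  2        40.00        31.9448        63.8895
  3        40.00        28.5476        85.6428
  4        40.00        25.5117       102.0469
  5        40.00        22.7987       113.9934
  6        40.00        20.3741       122.2449
  7        40.00        18.2075       127.4522
  8       540.00       219.6611     1,757.2885
  Σ                    402.7916     2,408.3044
P = 402.7916; Macaulay duration = 2,408.3044 / 402.7916 = 5.97903 years.
Modified duration = D_Mac / (1 + y) = 5.97903 / 1.119 = 5.34319 years.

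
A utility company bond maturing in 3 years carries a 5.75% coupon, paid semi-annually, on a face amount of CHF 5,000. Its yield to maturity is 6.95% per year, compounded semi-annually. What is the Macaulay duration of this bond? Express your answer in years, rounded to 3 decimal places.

Periodic yield y = 0.03475. Discount each cash flow and weight by its period:
  t   CF        PV=CF/(1+0.03475)^t    t·PV
  1       143.75       138.9224       138.9224
  2       143.75       134.2570       268.5140
  3       143.75       129.7483       389.2448
  4       143.75       125.3909       501.5637
  5       143.75       121.1799       605.8996
  6     5,143.75     4,190.5135    25,143.0809
  Σ                  4,840.0121    27,047.2255
Price P = Σ PV = 4,840.0121.
Macaulay duration = Σ(t·PV) / P = 27,047.2255 / 4,840.0121 = 5.58826 half-year periods.
In years: 5.58826 / 2 = 2.79413 years.

2.794 years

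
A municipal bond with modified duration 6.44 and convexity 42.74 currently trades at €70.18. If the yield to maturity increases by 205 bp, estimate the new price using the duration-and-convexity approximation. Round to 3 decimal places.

Duration effect: -D_mod·Δy = -6.44 × (+0.0205) = -0.132020
Convexity effect: ½·C·(Δy)² = 0.5 × 42.74 × (0.0205)² = +0.0089807425
ΔP/P ≈ -0.132020 + 0.0089807425 = -0.1230392575
New price ≈ 70.18 × (1 - 0.1230392575) = 61.54510490865.

€61.545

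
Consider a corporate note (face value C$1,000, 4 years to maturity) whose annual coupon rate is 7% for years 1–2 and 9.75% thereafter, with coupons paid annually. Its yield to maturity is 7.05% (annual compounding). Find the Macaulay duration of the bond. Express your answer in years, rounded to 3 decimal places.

3.618 years

Periodic yield y = 0.0705. Discount each cash flow and weight by its year:
  t   CF        PV=CF/(1+0.0705)^t    t·PV
  1        70.00        65.3900        65.3900
  2        70.00        61.0836       122.1672
  3        97.50        79.4776       238.4327
  4     1,097.50       835.7143     3,342.8573
  Σ                  1,041.6655     3,768.8472
Price P = Σ PV = 1,041.6655.
Macaulay duration = Σ(t·PV) / P = 3,768.8472 / 1,041.6655 = 3.61810 years.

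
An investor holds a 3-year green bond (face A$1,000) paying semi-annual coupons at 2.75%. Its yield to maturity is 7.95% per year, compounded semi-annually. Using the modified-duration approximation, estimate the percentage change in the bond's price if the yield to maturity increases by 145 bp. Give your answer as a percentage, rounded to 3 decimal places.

-4.031%

Periodic yield y = 0.03975. Modified duration first:
  t   CF        PV=CF/(1+0.03975)^t    t·PV
  1        13.75        13.2243        13.2243
  2        13.75        12.7188        25.4375
  3        13.75        12.2325        36.6976
  4        13.75        11.7649        47.0595
  5        13.75        11.3151        56.5755
  6     1,013.75       802.3379     4,814.0272
  Σ                    863.5934     4,993.0216
P = 863.5934; D_Mac = 5.78168 half-year periods = 2.89084 yrs; D_mod = 2.89084/(1+0.03975) = 2.78032 yrs.
ΔP/P ≈ -D_mod · Δy = -2.78032 × (+0.0145) = -0.040315 = -4.0315%.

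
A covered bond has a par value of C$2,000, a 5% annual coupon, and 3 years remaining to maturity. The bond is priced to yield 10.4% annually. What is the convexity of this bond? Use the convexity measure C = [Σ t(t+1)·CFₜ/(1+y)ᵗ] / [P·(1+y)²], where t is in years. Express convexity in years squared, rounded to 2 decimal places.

With y = 0.104:
  t   CF        PV=CF/(1+0.104)^t    t·PV        t(t+1)·PV
  1       100.00        90.5797        90.5797         181.1594
  2       100.00        82.0468       164.0937         492.2810
  3     2,100.00     1,560.6736     4,682.0207      18,728.0828
  Σ                  1,733.3001     4,936.6941      19,401.5232
P = 1,733.3001.
Convexity = Σ t(t+1)·PV / [P·(1+y)²] = 19,401.5232 / (1,733.3001 × 1.218816) = 9.18383.

9.18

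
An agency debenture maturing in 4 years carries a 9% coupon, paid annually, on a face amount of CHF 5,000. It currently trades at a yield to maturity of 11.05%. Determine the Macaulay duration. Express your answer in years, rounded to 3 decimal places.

3.514 years

Periodic yield y = 0.1105. Discount each cash flow and weight by its year:
  t   CF        PV=CF/(1+0.1105)^t    t·PV
  1       450.00       405.2229       405.2229
  2       450.00       364.9013       729.8026
  3       450.00       328.5919       985.7756
  4     5,450.00     3,583.6225    14,334.4899
  Σ                  4,682.3385    16,455.2909
Price P = Σ PV = 4,682.3385.
Macaulay duration = Σ(t·PV) / P = 16,455.2909 / 4,682.3385 = 3.51433 years.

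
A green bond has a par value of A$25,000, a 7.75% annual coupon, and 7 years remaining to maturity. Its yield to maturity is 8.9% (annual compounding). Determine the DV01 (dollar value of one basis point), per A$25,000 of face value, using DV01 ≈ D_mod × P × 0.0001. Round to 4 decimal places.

Periodic yield y = 0.089.
  t   CF        PV=CF/(1+0.089)^t    t·PV
  1     1,937.50     1,779.1552     1,779.1552
  2     1,937.50     1,633.7513     3,267.5026
  3     1,937.50     1,500.2308     4,500.6923
  4     1,937.50     1,377.6224     5,510.4896
  5     1,937.50     1,265.0343     6,325.1717
  6     1,937.50     1,161.6477     6,969.8861
  7    26,937.50    14,830.7164   103,815.0146
  Σ                 23,548.1581   132,167.9121
P = 23,548.1581; D_Mac = 5.61266 yrs; D_mod = 5.15396 yrs.
DV01 ≈ 5.15396 × 23,548.1581 × 0.0001 = 12.136631.

A$12.1366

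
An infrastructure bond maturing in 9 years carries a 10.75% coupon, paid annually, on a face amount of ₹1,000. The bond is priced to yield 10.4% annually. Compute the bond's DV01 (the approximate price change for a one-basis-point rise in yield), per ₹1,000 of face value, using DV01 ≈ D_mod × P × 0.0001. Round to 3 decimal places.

Periodic yield y = 0.104.
  t   CF        PV=CF/(1+0.104)^t    t·PV
  1       107.50        97.3732        97.3732
  2       107.50        88.2004       176.4007
  3       107.50        79.8916       239.6749
  4       107.50        72.3656       289.4624
  5       107.50        65.5486       327.7428
  6       107.50        59.3737       356.2421
  7       107.50        53.7805       376.4636
  8       107.50        48.7142       389.7139
  9     1,107.50       454.5923     4,091.3307
  Σ                  1,019.8400     6,344.4042
P = 1,019.8400; D_Mac = 6.22098 yrs; D_mod = 5.63495 yrs.
DV01 ≈ 5.63495 × 1,019.8400 × 0.0001 = 0.574674.

₹0.575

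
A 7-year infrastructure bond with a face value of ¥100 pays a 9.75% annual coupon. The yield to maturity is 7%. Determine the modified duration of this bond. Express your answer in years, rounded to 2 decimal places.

5.14 years

Periodic yield y = 0.07. First find Macaulay duration:
  t   CF        PV=CF/(1+0.07)^t    t·PV
  1         9.75         9.1121         9.1121
  2         9.75         8.5160        17.0321
  3         9.75         7.9589        23.8767
  4         9.75         7.4382        29.7529
  5         9.75         6.9516        34.7581
  6         9.75         6.4968        38.9810
  7       109.75        68.3468       478.4275
  Σ                    114.8205       631.9404
P = 114.8205; Macaulay duration = 631.9404 / 114.8205 = 5.50372 years.
Modified duration = D_Mac / (1 + y) = 5.50372 / 1.07 = 5.14367 years.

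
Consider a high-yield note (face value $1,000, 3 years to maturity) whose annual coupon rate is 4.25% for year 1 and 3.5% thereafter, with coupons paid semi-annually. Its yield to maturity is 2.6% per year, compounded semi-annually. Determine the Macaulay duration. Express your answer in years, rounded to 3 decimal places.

Periodic yield y = 0.013. Discount each cash flow and weight by its period:
  t   CF        PV=CF/(1+0.013)^t    t·PV
  1        21.25        20.9773        20.9773
  2        21.25        20.7081        41.4162
  3        17.50        16.8349        50.5046
  4        17.50        16.6188        66.4753
  5        17.50        16.4056        82.0278
  6     1,017.50       941.6245     5,649.7469
  Σ                  1,033.1691     5,911.1481
Price P = Σ PV = 1,033.1691.
Macaulay duration = Σ(t·PV) / P = 5,911.1481 / 1,033.1691 = 5.72138 half-year periods.
In years: 5.72138 / 2 = 2.86069 years.

2.861 years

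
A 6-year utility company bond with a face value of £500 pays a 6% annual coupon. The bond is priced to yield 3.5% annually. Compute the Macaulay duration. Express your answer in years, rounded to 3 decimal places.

5.266 years

Periodic yield y = 0.035. Discount each cash flow and weight by its year:
  t   CF        PV=CF/(1+0.035)^t    t·PV
  1        30.00        28.9855        28.9855
  2        30.00        28.0053        56.0106
  3        30.00        27.0583        81.1748
  4        30.00        26.1433       104.5731
  5        30.00        25.2592       126.2960
  6       530.00       431.1553     2,586.9320
  Σ                    566.6069     2,983.9721
Price P = Σ PV = 566.6069.
Macaulay duration = Σ(t·PV) / P = 2,983.9721 / 566.6069 = 5.26639 years.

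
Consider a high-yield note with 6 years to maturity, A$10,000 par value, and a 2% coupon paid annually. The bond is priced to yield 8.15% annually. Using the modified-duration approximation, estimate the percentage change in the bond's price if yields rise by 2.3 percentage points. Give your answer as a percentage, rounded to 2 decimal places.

-12.02%

Periodic yield y = 0.0815. Modified duration first:
  t   CF        PV=CF/(1+0.0815)^t    t·PV
  1       200.00       184.9283       184.9283
  2       200.00       170.9925       341.9849
  3       200.00       158.1068       474.3203
  4       200.00       146.1921       584.7684
  5       200.00       135.1753       675.8766
  6    10,200.00     6,374.4252    38,246.5512
  Σ                  7,169.8202    40,508.4296
P = 7,169.8202; D_Mac = 5.64985 yrs; D_mod = 5.64985/(1+0.0815) = 5.22409 yrs.
ΔP/P ≈ -D_mod · Δy = -5.22409 × (+0.023) = -0.120154 = -12.0154%.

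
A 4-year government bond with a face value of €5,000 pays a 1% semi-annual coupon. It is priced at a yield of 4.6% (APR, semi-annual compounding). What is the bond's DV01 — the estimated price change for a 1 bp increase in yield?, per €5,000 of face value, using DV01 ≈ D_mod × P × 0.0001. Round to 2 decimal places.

€1.67

Periodic yield y = 0.023.
  t   CF        PV=CF/(1+0.023)^t    t·PV
  1        25.00        24.4379        24.4379
  2        25.00        23.8885        47.7770
  3        25.00        23.3514        70.0542
  4        25.00        22.8264        91.3056
  5        25.00        22.3132       111.5660
  6        25.00        21.8115       130.8692
  7        25.00        21.3211       149.2480
  8     5,025.00     4,189.1991    33,513.5924
  Σ                  4,349.1492    34,138.8504
P = 4,349.1492; D_Mac = 7.84955 half-year periods = 3.92477 yrs; D_mod = 3.83653 yrs.
DV01 ≈ 3.83653 × 4,349.1492 × 0.0001 = 1.668566.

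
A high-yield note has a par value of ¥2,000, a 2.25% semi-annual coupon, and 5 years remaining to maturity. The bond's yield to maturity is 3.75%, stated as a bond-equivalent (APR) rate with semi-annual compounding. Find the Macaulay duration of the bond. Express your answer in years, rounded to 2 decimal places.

Periodic yield y = 0.01875. Discount each cash flow and weight by its period:
  t   CF        PV=CF/(1+0.01875)^t    t·PV
  1        22.50        22.0859        22.0859
  2        22.50        21.6794        43.3588
  3        22.50        21.2804        63.8412
  4        22.50        20.8887        83.5549
  5        22.50        20.5043       102.5214
  6        22.50        20.1269       120.7614
  7        22.50        19.7565       138.2952
  8        22.50        19.3928       155.1428
  9        22.50        19.0359       171.3233
  10    2,022.50     1,679.6249    16,796.2493
  Σ                  1,864.3757    17,697.1342
Price P = Σ PV = 1,864.3757.
Macaulay duration = Σ(t·PV) / P = 17,697.1342 / 1,864.3757 = 9.49226 half-year periods.
In years: 9.49226 / 2 = 4.74613 years.

4.75 years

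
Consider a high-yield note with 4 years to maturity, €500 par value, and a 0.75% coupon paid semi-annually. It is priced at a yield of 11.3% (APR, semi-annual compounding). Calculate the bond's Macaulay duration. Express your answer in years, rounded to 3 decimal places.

3.933 years

Periodic yield y = 0.0565. Discount each cash flow and weight by its period:
  t   CF        PV=CF/(1+0.0565)^t    t·PV
  1        1.875         1.7747         1.7747
  2        1.875         1.6798         3.3596
  3        1.875         1.5900         4.7700
  4        1.875         1.5050         6.0198
  5        1.875         1.4245         7.1224
  6        1.875         1.3483         8.0898
  7        1.875         1.2762         8.9333
  8      501.875       323.3252     2,586.6016
  Σ                    333.9236     2,626.6711
Price P = Σ PV = 333.9236.
Macaulay duration = Σ(t·PV) / P = 2,626.6711 / 333.9236 = 7.86608 half-year periods.
In years: 7.86608 / 2 = 3.93304 years.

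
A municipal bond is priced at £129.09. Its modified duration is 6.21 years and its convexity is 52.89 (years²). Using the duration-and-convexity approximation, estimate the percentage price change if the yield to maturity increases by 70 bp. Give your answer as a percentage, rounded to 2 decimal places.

-4.22%

Duration effect: -D_mod·Δy = -6.21 × (+0.007) = -0.043470
Convexity effect: ½·C·(Δy)² = 0.5 × 52.89 × (0.007)² = +0.001295805
ΔP/P ≈ -0.043470 + 0.001295805 = -0.042174195
= -4.2174195%.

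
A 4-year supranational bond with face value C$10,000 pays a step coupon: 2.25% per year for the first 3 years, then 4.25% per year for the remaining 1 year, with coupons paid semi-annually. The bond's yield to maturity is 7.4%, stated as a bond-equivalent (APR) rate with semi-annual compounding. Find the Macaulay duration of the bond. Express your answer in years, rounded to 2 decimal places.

Periodic yield y = 0.037. Discount each cash flow and weight by its period:
  t   CF        PV=CF/(1+0.037)^t    t·PV
  1       112.50       108.4860       108.4860
  2       112.50       104.6153       209.2305
  3       112.50       100.8826       302.6478
  4       112.50        97.2831       389.1325
  5       112.50        93.8121       469.0604
  6       112.50        90.4649       542.7892
  7       212.50       164.7812     1,153.4683
  8    10,212.50     7,636.6347    61,093.0779
  Σ                  8,396.9599    64,267.8926
Price P = Σ PV = 8,396.9599.
Macaulay duration = Σ(t·PV) / P = 64,267.8926 / 8,396.9599 = 7.65371 half-year periods.
In years: 7.65371 / 2 = 3.82685 years.

3.83 years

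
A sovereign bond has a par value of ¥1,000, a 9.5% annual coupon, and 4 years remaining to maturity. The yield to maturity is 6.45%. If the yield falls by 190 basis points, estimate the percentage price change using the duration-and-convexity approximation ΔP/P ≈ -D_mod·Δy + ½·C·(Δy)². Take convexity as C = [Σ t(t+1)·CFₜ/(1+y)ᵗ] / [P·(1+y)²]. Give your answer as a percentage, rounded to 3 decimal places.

+6.578%

With y = 0.0645:
  t   CF        PV=CF/(1+0.0645)^t    t·PV        t(t+1)·PV
  1        95.00        89.2438        89.2438         178.4876
  2        95.00        83.8363       167.6727         503.0180
  3        95.00        78.7565       236.2696         945.0784
  4     1,095.00       852.7691     3,411.0764      17,055.3820
  Σ                  1,104.6057     3,904.2625      18,681.9660
P = 1,104.6057; D_Mac = 3.53453 yrs; D_mod = 3.32037 yrs; C = 14.92533.
Duration effect: -3.32037 × (-0.019) = +0.063087
Convexity effect: 0.5 × 14.92533 × (-0.019)² = +0.0026940
ΔP/P ≈ +0.063087 + 0.0026940 = +0.065781 = +6.5781%.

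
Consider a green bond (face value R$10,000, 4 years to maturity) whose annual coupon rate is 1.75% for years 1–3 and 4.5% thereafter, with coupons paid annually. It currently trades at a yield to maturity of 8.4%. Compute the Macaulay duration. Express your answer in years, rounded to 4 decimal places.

Periodic yield y = 0.084. Discount each cash flow and weight by its year:
  t   CF        PV=CF/(1+0.084)^t    t·PV
  1       175.00       161.4391       161.4391
  2       175.00       148.9291       297.8581
  3       175.00       137.3884       412.1653
  4    10,450.00     7,568.3143    30,273.2574
  Σ                  8,016.0710    31,144.7199
Price P = Σ PV = 8,016.0710.
Macaulay duration = Σ(t·PV) / P = 31,144.7199 / 8,016.0710 = 3.88528 years.

3.8853 years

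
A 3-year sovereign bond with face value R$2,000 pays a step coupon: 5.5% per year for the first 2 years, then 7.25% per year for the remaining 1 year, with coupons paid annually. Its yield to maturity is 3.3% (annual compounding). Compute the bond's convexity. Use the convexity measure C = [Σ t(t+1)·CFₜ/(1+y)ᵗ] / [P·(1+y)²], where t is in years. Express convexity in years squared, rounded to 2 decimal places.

With y = 0.033:
  t   CF        PV=CF/(1+0.033)^t    t·PV        t(t+1)·PV
  1       110.00       106.4860       106.4860         212.9719
  2       110.00       103.0842       206.1684         618.5051
  3     2,145.00     1,945.9260     5,837.7781      23,351.1126
  Σ                  2,155.4962     6,150.4325      24,182.5896
P = 2,155.4962.
Convexity = Σ t(t+1)·PV / [P·(1+y)²] = 24,182.5896 / (2,155.4962 × 1.067089) = 10.51368.

10.51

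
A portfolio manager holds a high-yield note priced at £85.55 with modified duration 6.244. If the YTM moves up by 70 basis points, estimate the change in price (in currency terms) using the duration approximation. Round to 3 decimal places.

-£3.739

Duration approximation: ΔP/P ≈ -D_mod · Δy = -6.244 × (+0.007) = -0.043708.
ΔP ≈ 85.55 × (-0.043708) = -3.7392194.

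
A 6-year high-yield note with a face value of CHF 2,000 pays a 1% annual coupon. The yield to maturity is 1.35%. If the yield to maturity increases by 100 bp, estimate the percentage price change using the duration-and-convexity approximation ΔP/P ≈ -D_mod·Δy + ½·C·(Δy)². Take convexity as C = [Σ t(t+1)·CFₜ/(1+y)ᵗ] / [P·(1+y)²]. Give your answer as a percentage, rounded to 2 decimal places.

With y = 0.0135:
  t   CF        PV=CF/(1+0.0135)^t    t·PV        t(t+1)·PV
  1        20.00        19.7336        19.7336          39.4672
  2        20.00        19.4707        38.9415         116.8244
  3        20.00        19.2114        57.6342         230.5367
  4        20.00        18.9555        75.8220         379.1098
  5        20.00        18.7030        93.5150         561.0899
  6     2,020.00     1,863.8410    11,183.0458      78,281.3203
  Σ                  1,959.9152    11,468.6919      79,608.3483
P = 1,959.9152; D_Mac = 5.85163 yrs; D_mod = 5.77368 yrs; C = 39.54338.
Duration effect: -5.77368 × (+0.01) = -0.057737
Convexity effect: 0.5 × 39.54338 × (0.01)² = +0.0019772
ΔP/P ≈ -0.057737 + 0.0019772 = -0.055760 = -5.5760%.

-5.58%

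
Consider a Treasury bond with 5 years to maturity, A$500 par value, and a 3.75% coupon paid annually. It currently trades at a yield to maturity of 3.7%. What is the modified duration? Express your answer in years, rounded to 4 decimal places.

Periodic yield y = 0.037. First find Macaulay duration:
  t   CF        PV=CF/(1+0.037)^t    t·PV
  1        18.75        18.0810        18.0810
  2        18.75        17.4359        34.8718
  3        18.75        16.8138        50.4413
  4        18.75        16.2139        64.8554
  5       518.75       432.5779     2,162.8895
  Σ                    501.1224     2,331.1390
P = 501.1224; Macaulay duration = 2,331.1390 / 501.1224 = 4.65184 years.
Modified duration = D_Mac / (1 + y) = 4.65184 / 1.037 = 4.48586 years.

4.4859 years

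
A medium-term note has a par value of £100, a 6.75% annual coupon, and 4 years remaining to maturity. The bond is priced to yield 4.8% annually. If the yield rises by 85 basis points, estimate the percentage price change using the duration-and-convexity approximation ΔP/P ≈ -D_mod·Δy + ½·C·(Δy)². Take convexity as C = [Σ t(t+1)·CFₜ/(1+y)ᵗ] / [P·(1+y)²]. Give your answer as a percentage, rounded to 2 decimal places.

-2.90%

With y = 0.048:
  t   CF        PV=CF/(1+0.048)^t    t·PV        t(t+1)·PV
  1         6.75         6.4408         6.4408          12.8817
  2         6.75         6.1458        12.2917          36.8750
  3         6.75         5.8644        17.5931          70.3722
  4       106.75        88.4958       353.9833       1,769.9164
  Σ                    106.9468       390.3088       1,890.0453
P = 106.9468; D_Mac = 3.64956 yrs; D_mod = 3.48240 yrs; C = 16.09095.
Duration effect: -3.48240 × (+0.0085) = -0.029600
Convexity effect: 0.5 × 16.09095 × (0.0085)² = +0.0005813
ΔP/P ≈ -0.029600 + 0.0005813 = -0.029019 = -2.9019%.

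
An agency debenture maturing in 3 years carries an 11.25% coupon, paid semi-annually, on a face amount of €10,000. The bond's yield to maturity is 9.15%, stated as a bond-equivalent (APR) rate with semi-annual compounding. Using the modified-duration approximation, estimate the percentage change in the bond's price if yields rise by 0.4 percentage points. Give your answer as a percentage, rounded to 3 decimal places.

-1.009%

Periodic yield y = 0.04575. Modified duration first:
  t   CF        PV=CF/(1+0.04575)^t    t·PV
  1       562.50       537.8915       537.8915
  2       562.50       514.3595     1,028.7190
  3       562.50       491.8571     1,475.5712
  4       562.50       470.3390     1,881.3562
  5       562.50       449.7624     2,248.8121
  6    10,562.50     8,076.0590    48,456.3539
  Σ                 10,540.2685    55,628.7039
P = 10,540.2685; D_Mac = 5.27773 half-year periods = 2.63887 yrs; D_mod = 2.63887/(1+0.04575) = 2.52342 yrs.
ΔP/P ≈ -D_mod · Δy = -2.52342 × (+0.004) = -0.010094 = -1.0094%.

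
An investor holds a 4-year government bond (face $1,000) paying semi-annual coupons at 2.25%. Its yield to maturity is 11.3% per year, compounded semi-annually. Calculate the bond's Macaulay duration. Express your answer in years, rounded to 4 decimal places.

3.8124 years

Periodic yield y = 0.0565. Discount each cash flow and weight by its period:
  t   CF        PV=CF/(1+0.0565)^t    t·PV
  1        11.25        10.6484        10.6484
  2        11.25        10.0789        20.1578
  3        11.25         9.5399        28.6197
  4        11.25         9.0297        36.1189
  5        11.25         8.5468        42.7341
  6        11.25         8.0898        48.5385
  7        11.25         7.6571        53.5999
  8     1,011.25       651.4822     5,211.8572
  Σ                    715.0728     5,452.2746
Price P = Σ PV = 715.0728.
Macaulay duration = Σ(t·PV) / P = 5,452.2746 / 715.0728 = 7.62478 half-year periods.
In years: 7.62478 / 2 = 3.81239 years.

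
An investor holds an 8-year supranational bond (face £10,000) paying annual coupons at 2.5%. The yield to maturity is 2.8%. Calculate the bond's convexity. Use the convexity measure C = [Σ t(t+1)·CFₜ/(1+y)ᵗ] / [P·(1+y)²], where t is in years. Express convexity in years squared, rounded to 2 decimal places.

60.70

With y = 0.028:
  t   CF        PV=CF/(1+0.028)^t    t·PV        t(t+1)·PV
  1       250.00       243.1907       243.1907         486.3813
  2       250.00       236.5668       473.1336       1,419.4007
  3       250.00       230.1233       690.3700       2,761.4801
  4       250.00       223.8554       895.4215       4,477.1077
  5       250.00       217.7582     1,088.7908       6,532.7448
  6       250.00       211.8270     1,270.9620       8,896.7341
  7       250.00       206.0574     1,442.4018      11,539.2141
  8    10,250.00     8,218.2424    65,745.9394     591,713.4546
  Σ                  9,787.6212    71,850.2098     627,826.5175
P = 9,787.6212.
Convexity = Σ t(t+1)·PV / [P·(1+y)²] = 627,826.5175 / (9,787.6212 × 1.056784) = 60.69826.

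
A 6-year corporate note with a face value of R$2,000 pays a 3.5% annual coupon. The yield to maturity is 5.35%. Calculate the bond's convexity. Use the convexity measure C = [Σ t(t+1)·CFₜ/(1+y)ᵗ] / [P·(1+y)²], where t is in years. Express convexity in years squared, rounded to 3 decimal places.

With y = 0.0535:
  t   CF        PV=CF/(1+0.0535)^t    t·PV        t(t+1)·PV
  1        70.00        66.4452        66.4452         132.8904
  2        70.00        63.0709       126.1418         378.4253
  3        70.00        59.8680       179.6039         718.4155
  4        70.00        56.8277       227.3107       1,136.5535
  5        70.00        53.9418       269.7089       1,618.2536
  6     2,070.00     1,514.1298     9,084.7788      63,593.4514
  Σ                  1,814.2833     9,953.9892      67,577.9897
P = 1,814.2833.
Convexity = Σ t(t+1)·PV / [P·(1+y)²] = 67,577.9897 / (1,814.2833 × 1.109862) = 33.56071.

33.561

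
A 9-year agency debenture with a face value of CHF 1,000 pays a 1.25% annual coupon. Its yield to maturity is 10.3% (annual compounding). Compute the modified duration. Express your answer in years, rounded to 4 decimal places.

7.5418 years

Periodic yield y = 0.103. First find Macaulay duration:
  t   CF        PV=CF/(1+0.103)^t    t·PV
  1        12.50        11.3327        11.3327
  2        12.50        10.2745        20.5489
  3        12.50         9.3150        27.9450
  4        12.50         8.4452        33.7806
  5        12.50         7.6565        38.2827
  6        12.50         6.9416        41.6493
  7        12.50         6.2933        44.0534
  8        12.50         5.7057        45.6453
  9     1,012.50       419.0013     3,771.0121
  Σ                    484.9658     4,034.2502
P = 484.9658; Macaulay duration = 4,034.2502 / 484.9658 = 8.31863 years.
Modified duration = D_Mac / (1 + y) = 8.31863 / 1.103 = 7.54182 years.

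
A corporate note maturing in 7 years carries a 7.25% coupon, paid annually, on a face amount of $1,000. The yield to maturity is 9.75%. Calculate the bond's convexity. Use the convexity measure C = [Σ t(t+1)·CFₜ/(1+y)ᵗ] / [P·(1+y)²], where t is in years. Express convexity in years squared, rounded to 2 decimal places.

34.61

With y = 0.0975:
  t   CF        PV=CF/(1+0.0975)^t    t·PV        t(t+1)·PV
  1        72.50        66.0592        66.0592         132.1185
  2        72.50        60.1906       120.3813         361.1438
  3        72.50        54.8434       164.5302         658.1209
  4        72.50        49.9712       199.8849         999.4243
  5        72.50        45.5319       227.6593       1,365.9557
  6        72.50        41.4869       248.9213       1,742.4492
  7     1,072.50       559.1980     3,914.3859      31,315.0872
  Σ                    877.2812     4,941.8221      36,574.2995
P = 877.2812.
Convexity = Σ t(t+1)·PV / [P·(1+y)²] = 36,574.2995 / (877.2812 × 1.204506) = 34.61211.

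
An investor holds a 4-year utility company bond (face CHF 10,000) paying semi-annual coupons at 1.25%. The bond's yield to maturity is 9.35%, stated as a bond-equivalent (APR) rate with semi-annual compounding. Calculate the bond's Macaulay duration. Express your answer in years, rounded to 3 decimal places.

3.896 years

Periodic yield y = 0.04675. Discount each cash flow and weight by its period:
  t   CF        PV=CF/(1+0.04675)^t    t·PV
  1        62.50        59.7086        59.7086
  2        62.50        57.0419       114.0838
  3        62.50        54.4943       163.4829
  4        62.50        52.0605       208.2419
  5        62.50        49.7353       248.6767
  6        62.50        47.5141       285.0844
  7        62.50        45.3920       317.7439
  8    10,062.50     6,981.7153    55,853.7226
  Σ                  7,347.6620    57,250.7450
Price P = Σ PV = 7,347.6620.
Macaulay duration = Σ(t·PV) / P = 57,250.7450 / 7,347.6620 = 7.79170 half-year periods.
In years: 7.79170 / 2 = 3.89585 years.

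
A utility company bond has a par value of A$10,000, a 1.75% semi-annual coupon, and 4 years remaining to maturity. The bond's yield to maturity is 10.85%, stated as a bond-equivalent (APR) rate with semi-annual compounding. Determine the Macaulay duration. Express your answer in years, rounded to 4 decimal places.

3.8523 years

Periodic yield y = 0.05425. Discount each cash flow and weight by its period:
  t   CF        PV=CF/(1+0.05425)^t    t·PV
  1        87.50        82.9974        82.9974
  2        87.50        78.7265       157.4530
  3        87.50        74.6753       224.0260
  4        87.50        70.8327       283.3307
  5        87.50        67.1877       335.9387
  6        87.50        63.7304       382.3822
  7        87.50        60.4509       423.1563
  8    10,087.50     6,610.5055    52,884.0439
  Σ                  7,109.1064    54,773.3282
Price P = Σ PV = 7,109.1064.
Macaulay duration = Σ(t·PV) / P = 54,773.3282 / 7,109.1064 = 7.70467 half-year periods.
In years: 7.70467 / 2 = 3.85234 years.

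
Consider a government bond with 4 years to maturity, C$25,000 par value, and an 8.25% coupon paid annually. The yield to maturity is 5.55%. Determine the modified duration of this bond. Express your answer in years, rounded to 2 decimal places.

Periodic yield y = 0.0555. First find Macaulay duration:
  t   CF        PV=CF/(1+0.0555)^t    t·PV
  1     2,062.50     1,954.0502     1,954.0502
  2     2,062.50     1,851.3029     3,702.6058
  3     2,062.50     1,753.9582     5,261.8747
  4    27,062.50    21,803.9392    87,215.7570
  Σ                 27,363.2506    98,134.2876
P = 27,363.2506; Macaulay duration = 98,134.2876 / 27,363.2506 = 3.58635 years.
Modified duration = D_Mac / (1 + y) = 3.58635 / 1.0555 = 3.39778 years.

3.40 years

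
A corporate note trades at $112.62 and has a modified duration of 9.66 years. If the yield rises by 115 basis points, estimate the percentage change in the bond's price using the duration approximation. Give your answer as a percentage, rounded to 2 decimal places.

Duration approximation: ΔP/P ≈ -D_mod · Δy = -9.66 × (+0.0115) = -0.111090.
As a percentage: -11.1090%.

-11.11%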